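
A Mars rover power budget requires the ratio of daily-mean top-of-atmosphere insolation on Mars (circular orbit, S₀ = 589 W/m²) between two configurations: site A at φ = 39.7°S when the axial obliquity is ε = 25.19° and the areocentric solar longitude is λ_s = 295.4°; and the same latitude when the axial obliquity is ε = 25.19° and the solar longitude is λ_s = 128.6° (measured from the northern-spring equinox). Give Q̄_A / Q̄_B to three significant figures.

— Configuration A (φ=-39.7°):
sin δ = sin 25.19° × sin 295.4° = -0.38448, so δ = -22.611°.
cos H₀ = −tan(-39.7°) tan(-22.611°) = -0.3458, H₀ = 1.9239 rad.
Bracket: H₀ sin φ sin δ + cos φ cos δ sin H₀ = 1.9239×-0.63877×-0.38448 + 0.76940×0.92313×0.93832 = 0.472499 + 0.666448 = 1.138947.
Q̄ = (S₀/π) × [bracket] = (589/π) × 1.138947 = 213.53 W/m².
— Configuration B (φ=-39.7°):
Solar declination: sin δ = sin ε · sin λ_s = sin 25.19° × sin 128.6° = 0.33263, so δ = +19.429°.
cos H₀ = −tan(-39.7°) tan(+19.429°) = 0.2928, H₀ = 1.2736 rad.
Bracket: H₀ sin φ sin δ + cos φ cos δ sin H₀ = 1.2736×-0.63877×0.33263 + 0.76940×0.94306×0.95616 = -0.270607 + 0.693780 = 0.423173.
Q̄ = (S₀/π) × [bracket] = (589/π) × 0.423173 = 79.338 W/m².
Ratio Q̄_A / Q̄_B = 213.53 / 79.338 = 2.691.

Q̄_A / Q̄_B ≈ 2.69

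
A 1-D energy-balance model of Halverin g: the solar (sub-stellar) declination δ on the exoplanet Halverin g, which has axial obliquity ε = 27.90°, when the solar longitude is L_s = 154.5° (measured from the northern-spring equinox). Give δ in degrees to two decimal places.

sin δ = sin ε · sin L_s = sin 27.90° × sin 154.5° = 0.201449.
δ = arcsin(0.201449) = +11.62°.

δ = +11.62°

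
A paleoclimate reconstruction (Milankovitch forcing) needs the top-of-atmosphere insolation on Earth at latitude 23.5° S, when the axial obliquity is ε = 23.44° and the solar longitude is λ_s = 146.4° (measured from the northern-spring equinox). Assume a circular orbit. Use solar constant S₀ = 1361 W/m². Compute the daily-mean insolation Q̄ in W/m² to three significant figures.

Solar declination: sin δ = sin ε · sin λ_s = sin 23.44° × sin 146.4° = 0.22013, so δ = +12.717°.
cos H₀ = −tan(-23.5°) tan(+12.717°) = 0.0981, H₀ = 1.4725 rad.
Bracket: H₀ sin φ sin δ + cos φ cos δ sin H₀ = 1.4725×-0.39875×0.22013 + 0.91706×0.97547×0.99517 = -0.129251 + 0.890244 = 0.760993.
Q̄ = (S₀/π) × [bracket] = (1361/π) × 0.760993 = 329.7 W/m².

Q̄ ≈ 330 W/m²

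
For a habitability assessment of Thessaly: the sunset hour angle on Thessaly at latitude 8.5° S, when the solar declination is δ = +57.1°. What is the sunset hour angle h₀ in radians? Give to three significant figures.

cos h₀ = −tan ϕ · tan δ = −tan(-8.5°) × tan(+57.100°) = 0.2310, so h₀ = 1.3377 rad = 76.64°.

h₀ = 1.34 rad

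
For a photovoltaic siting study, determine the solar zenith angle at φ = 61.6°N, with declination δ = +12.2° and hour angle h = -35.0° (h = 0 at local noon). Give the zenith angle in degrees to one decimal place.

cos θ_z = sin φ sin δ + cos φ cos δ cos h = 0.185892 + 0.380810 = 0.566702.
θ_z = arccos(0.566702) = 55.5°.

θ_z = 55.5°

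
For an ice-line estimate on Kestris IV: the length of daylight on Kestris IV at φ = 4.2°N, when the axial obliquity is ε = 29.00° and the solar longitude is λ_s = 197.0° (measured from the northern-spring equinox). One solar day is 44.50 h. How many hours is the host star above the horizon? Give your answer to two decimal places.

22.10 h

Solar declination: sin δ = sin ε · sin λ_s = sin 29.00° × sin 197.0° = -0.14174, so δ = -8.149°.
cos H₀ = −tan φ · tan δ = −tan(+4.2°) × tan(-8.149°) = 0.0105, so H₀ = 1.5603 rad = 89.40°.
Daylight = 2H₀/(2π) × 44.50 h = (1.5603/π) × 44.50 = 22.10 h.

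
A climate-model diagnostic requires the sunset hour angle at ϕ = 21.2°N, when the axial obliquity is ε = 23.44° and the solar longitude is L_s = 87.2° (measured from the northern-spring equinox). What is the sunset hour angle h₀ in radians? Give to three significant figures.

h₀ = 1.74 rad

Solar declination: sin δ = sin ε · sin L_s = sin 23.44° × sin 87.2° = 0.39731, so δ = +23.410°.
cos h₀ = −tan ϕ · tan δ = −tan(+21.2°) × tan(+23.410°) = -0.1679, so h₀ = 1.7395 rad = 99.67°.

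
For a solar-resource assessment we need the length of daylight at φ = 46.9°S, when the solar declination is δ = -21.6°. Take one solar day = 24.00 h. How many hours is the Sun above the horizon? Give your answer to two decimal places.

15.34 h

cos H₀ = −tan φ · tan δ = −tan(-46.9°) × tan(-21.600°) = -0.4231, so H₀ = 2.0077 rad = 115.03°.
Daylight = 2H₀/(2π) × 24.00 h = (2.0077/π) × 24.00 = 15.34 h.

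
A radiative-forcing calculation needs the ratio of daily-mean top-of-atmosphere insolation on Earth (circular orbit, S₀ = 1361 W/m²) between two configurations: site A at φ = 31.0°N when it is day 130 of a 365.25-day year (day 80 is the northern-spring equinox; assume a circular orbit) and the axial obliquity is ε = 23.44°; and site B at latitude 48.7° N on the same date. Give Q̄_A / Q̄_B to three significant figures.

Q̄_A / Q̄_B ≈ 1.05

— Configuration A (φ=+31.0°):
Solar longitude: λ_s = 360° × (130 − 80)/365.25 = 49.281°.
sin δ = sin 23.44° × sin 49.281° = 0.30149, so δ = +17.547°.
cos H₀ = −tan(+31.0°) tan(+17.547°) = -0.1900, H₀ = 1.7620 rad.
Bracket: H₀ sin φ sin δ + cos φ cos δ sin H₀ = 1.7620×0.51504×0.30149 + 0.85717×0.95347×0.98178 = 0.273602 + 0.802395 = 1.075997.
Q̄ = (S₀/π) × [bracket] = (1361/π) × 1.075997 = 466.14 W/m².
— Configuration B (φ=+48.7°):
cos H₀ = −tan(+48.7°) tan(+17.547°) = -0.3599, H₀ = 1.9390 rad.
Bracket: H₀ sin φ sin δ + cos φ cos δ sin H₀ = 1.9390×0.75126×0.30149 + 0.66000×0.95347×0.93298 = 0.439178 + 0.587115 = 1.026293.
Q̄ = (S₀/π) × [bracket] = (1361/π) × 1.026293 = 444.61 W/m².
Ratio Q̄_A / Q̄_B = 466.14 / 444.61 = 1.048.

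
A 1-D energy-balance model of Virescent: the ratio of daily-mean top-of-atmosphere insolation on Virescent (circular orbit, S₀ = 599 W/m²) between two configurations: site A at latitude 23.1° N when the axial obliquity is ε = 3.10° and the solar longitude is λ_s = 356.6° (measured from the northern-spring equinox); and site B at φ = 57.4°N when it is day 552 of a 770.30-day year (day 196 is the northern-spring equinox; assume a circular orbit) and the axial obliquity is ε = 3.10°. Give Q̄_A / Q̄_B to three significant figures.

Q̄_A / Q̄_B ≈ 1.65

— Configuration A (φ=+23.1°):
Solar declination: sin δ = sin ε · sin λ_s = sin 3.10° × sin 356.6° = -0.00321, so δ = -0.184°.
cos H₀ = −tan(+23.1°) tan(-0.184°) = 0.0014, H₀ = 1.5694 rad.
Bracket: H₀ sin φ sin δ + cos φ cos δ sin H₀ = 1.5694×0.39234×-0.00321 + 0.91982×0.99999×1.00000 = -0.001977 + 0.919811 = 0.917834.
Q̄ = (S₀/π) × [bracket] = (599/π) × 0.917834 = 175.00 W/m².
— Configuration B (φ=+57.4°):
Solar longitude: λ_s = 360° × (552 − 196)/770.30 = 166.377°.
sin δ = sin 3.10° × sin 166.377° = 0.01274, so δ = +0.730°.
cos H₀ = −tan(+57.4°) tan(+0.730°) = -0.0199, H₀ = 1.5907 rad.
Bracket: H₀ sin φ sin δ + cos φ cos δ sin H₀ = 1.5907×0.84245×0.01274 + 0.53877×0.99992×0.99980 = 0.017073 + 0.538619 = 0.555692.
Q̄ = (S₀/π) × [bracket] = (599/π) × 0.555692 = 105.95 W/m².
Ratio Q̄_A / Q̄_B = 175.00 / 105.95 = 1.652.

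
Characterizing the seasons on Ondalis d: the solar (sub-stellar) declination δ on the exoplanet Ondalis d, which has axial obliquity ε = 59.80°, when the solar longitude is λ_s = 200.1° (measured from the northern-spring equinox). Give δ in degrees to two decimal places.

sin δ = sin ε · sin λ_s = sin 59.80° × sin 200.1° = -0.297016.
δ = arcsin(-0.297016) = -17.28°.

δ = -17.28°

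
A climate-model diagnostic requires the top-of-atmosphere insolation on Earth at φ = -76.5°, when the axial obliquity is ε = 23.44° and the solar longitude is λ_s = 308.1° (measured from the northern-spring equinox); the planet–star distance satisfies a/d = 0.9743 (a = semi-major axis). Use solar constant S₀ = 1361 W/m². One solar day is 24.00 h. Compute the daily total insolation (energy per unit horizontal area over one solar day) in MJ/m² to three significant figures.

34.0 MJ/m²

Solar declination: sin δ = sin ε · sin λ_s = sin 23.44° × sin 308.1° = -0.31303, so δ = -18.242°.
cos H₀ = −tan(-76.5°) tan(-18.242°) = -1.3729 ≤ −1 ⇒ polar day, H₀ = π.
Bracket: H₀ sin φ sin δ + cos φ cos δ sin H₀ = 3.1416×-0.97237×-0.31303 + 0.23345×0.94974×0.00000 = 0.956243 + 0.000000 = 0.956243.
Inverse-square distance factor (a/d)² = 0.9743² = 0.949260.
Q̄ = (S₀/π) × 0.949260 × [bracket] = (1361/π) × 0.949260 × 0.956243 = 393.24 W/m².
Daily total = Q̄ × 24.00 h × 3600 s/h = 393.24 × 24.00 × 3600 / 10⁶ = 33.98 MJ/m².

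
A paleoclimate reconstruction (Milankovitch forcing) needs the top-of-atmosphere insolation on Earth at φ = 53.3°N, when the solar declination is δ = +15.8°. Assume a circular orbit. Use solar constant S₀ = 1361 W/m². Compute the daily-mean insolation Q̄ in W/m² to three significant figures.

cos H₀ = −tan(+53.3°) tan(+15.800°) = -0.3796, H₀ = 1.9602 rad.
Bracket: H₀ sin φ sin δ + cos φ cos δ sin H₀ = 1.9602×0.80178×0.27228 + 0.59763×0.96222×0.92514 = 0.427929 + 0.532003 = 0.959932.
Q̄ = (S₀/π) × [bracket] = (1361/π) × 0.959932 = 415.9 W/m².

Q̄ ≈ 416 W/m²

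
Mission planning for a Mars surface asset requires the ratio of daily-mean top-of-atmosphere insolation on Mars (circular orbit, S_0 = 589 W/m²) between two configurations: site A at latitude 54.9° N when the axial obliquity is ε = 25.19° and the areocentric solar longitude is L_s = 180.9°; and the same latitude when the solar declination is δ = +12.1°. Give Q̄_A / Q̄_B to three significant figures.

Q̄_A / Q̄_B ≈ 0.660

— Configuration A (ϕ=+54.9°):
sin δ = sin 25.19° × sin 180.9° = -0.00669, so δ = -0.383°.
cos h₀ = −tan(+54.9°) tan(-0.383°) = 0.0095, h₀ = 1.5613 rad.
Bracket: h₀ sin ϕ sin δ + cos ϕ cos δ sin h₀ = 1.5613×0.81815×-0.00669 + 0.57501×0.99998×0.99995 = -0.008546 + 0.574970 = 0.566424.
Q̄ = (S_0/π) × [bracket] = (589/π) × 0.566424 = 106.20 W/m².
— Configuration B (ϕ=+54.9°):
cos h₀ = −tan(+54.9°) tan(+12.100°) = -0.3050, h₀ = 1.8808 rad.
Bracket: h₀ sin ϕ sin δ + cos ϕ cos δ sin h₀ = 1.8808×0.81815×0.20962 + 0.57501×0.97778×0.95234 = 0.322558 + 0.535437 = 0.857995.
Q̄ = (S_0/π) × [bracket] = (589/π) × 0.857995 = 160.86 W/m².
Ratio Q̄_A / Q̄_B = 106.20 / 160.86 = 0.6602.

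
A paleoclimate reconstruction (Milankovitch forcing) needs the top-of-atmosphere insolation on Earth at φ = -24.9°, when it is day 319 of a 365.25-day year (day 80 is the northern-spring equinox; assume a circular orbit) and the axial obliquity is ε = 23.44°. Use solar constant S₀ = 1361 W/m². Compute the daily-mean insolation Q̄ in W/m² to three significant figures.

Solar longitude: λ_s = 360° × (319 − 80)/365.25 = 235.565°.
sin δ = sin 23.44° × sin 235.565° = -0.32808, so δ = -19.152°.
cos H₀ = −tan(-24.9°) tan(-19.152°) = -0.1612, H₀ = 1.7327 rad.
Bracket: H₀ sin φ sin δ + cos φ cos δ sin H₀ = 1.7327×-0.42104×-0.32808 + 0.90704×0.94465×0.98692 = 0.239346 + 0.845628 = 1.084974.
Q̄ = (S₀/π) × [bracket] = (1361/π) × 1.084974 = 470.0 W/m².

Q̄ ≈ 470 W/m²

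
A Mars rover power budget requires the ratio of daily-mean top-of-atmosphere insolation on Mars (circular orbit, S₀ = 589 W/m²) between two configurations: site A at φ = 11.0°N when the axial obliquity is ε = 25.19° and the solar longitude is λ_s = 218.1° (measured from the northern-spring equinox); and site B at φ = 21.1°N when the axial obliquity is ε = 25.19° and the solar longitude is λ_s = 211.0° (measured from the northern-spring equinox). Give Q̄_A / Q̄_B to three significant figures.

— Configuration A (φ=+11.0°):
Solar declination: sin δ = sin ε · sin λ_s = sin 25.19° × sin 218.1° = -0.26262, so δ = -15.226°.
cos H₀ = −tan(+11.0°) tan(-15.226°) = 0.0529, H₀ = 1.5179 rad.
Bracket: H₀ sin φ sin δ + cos φ cos δ sin H₀ = 1.5179×0.19081×-0.26262 + 0.98163×0.96490×0.99860 = -0.076063 + 0.945849 = 0.869786.
Q̄ = (S₀/π) × [bracket] = (589/π) × 0.869786 = 163.07 W/m².
— Configuration B (φ=+21.1°):
Solar declination: sin δ = sin ε · sin λ_s = sin 25.19° × sin 211.0° = -0.21921, so δ = -12.663°.
cos H₀ = −tan(+21.1°) tan(-12.663°) = 0.0867, H₀ = 1.4840 rad.
Bracket: H₀ sin φ sin δ + cos φ cos δ sin H₀ = 1.4840×0.36000×-0.21921 + 0.93295×0.97568×0.99623 = -0.117111 + 0.906829 = 0.789718.
Q̄ = (S₀/π) × [bracket] = (589/π) × 0.789718 = 148.06 W/m².
Ratio Q̄_A / Q̄_B = 163.07 / 148.06 = 1.101.

Q̄_A / Q̄_B ≈ 1.10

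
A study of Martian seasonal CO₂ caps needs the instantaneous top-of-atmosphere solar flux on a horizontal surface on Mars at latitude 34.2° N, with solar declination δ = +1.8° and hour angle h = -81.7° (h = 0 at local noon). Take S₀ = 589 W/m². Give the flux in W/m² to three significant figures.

80.7 W/m²

cos θ_z = sin φ sin δ + cos φ cos δ cos h = 0.017655 + 0.119335 = 0.136990.
Flux = S₀ · cos θ_z = 589 × 0.136990 = 80.69 W/m².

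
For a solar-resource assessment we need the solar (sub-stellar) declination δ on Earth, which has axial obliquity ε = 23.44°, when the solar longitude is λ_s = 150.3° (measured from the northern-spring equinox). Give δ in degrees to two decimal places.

δ = +11.37°

sin δ = sin ε · sin λ_s = sin 23.44° × sin 150.3° = 0.197088.
δ = arcsin(0.197088) = +11.37°.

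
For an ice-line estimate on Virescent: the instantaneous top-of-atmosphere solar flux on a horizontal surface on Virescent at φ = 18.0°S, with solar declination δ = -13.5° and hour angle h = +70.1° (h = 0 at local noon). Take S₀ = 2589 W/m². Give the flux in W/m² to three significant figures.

1.00e+03 W/m²

cos θ_z = sin φ sin δ + cos φ cos δ cos h = 0.072139 + 0.314776 = 0.386915.
Flux = S₀ · cos θ_z = 2589 × 0.386915 = 1002 W/m².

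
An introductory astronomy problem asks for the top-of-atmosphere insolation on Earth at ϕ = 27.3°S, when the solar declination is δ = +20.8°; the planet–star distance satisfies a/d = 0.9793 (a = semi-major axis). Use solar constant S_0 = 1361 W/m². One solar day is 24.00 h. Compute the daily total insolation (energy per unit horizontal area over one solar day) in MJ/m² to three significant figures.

cos h₀ = −tan(-27.3°) tan(+20.800°) = 0.1961, h₀ = 1.3735 rad.
Bracket: h₀ sin ϕ sin δ + cos ϕ cos δ sin h₀ = 1.3735×-0.45865×0.35511 + 0.88862×0.93483×0.98059 = -0.223704 + 0.814585 = 0.590881.
Inverse-square distance factor (a/d)² = 0.9793² = 0.959028.
Q̄ = (S_0/π) × 0.959028 × [bracket] = (1361/π) × 0.959028 × 0.590881 = 245.49 W/m².
Daily total = Q̄ × 24.00 h × 3600 s/h = 245.49 × 24.00 × 3600 / 10⁶ = 21.21 MJ/m².

21.2 MJ/m²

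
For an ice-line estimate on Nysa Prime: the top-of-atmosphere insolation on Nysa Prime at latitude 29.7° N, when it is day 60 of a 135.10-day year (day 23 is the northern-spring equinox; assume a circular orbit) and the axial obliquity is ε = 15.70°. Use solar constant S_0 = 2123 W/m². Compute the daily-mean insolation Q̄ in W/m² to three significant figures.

Solar longitude: L_s = 360° × (60 − 23)/135.10 = 98.594°.
sin δ = sin 15.70° × sin 98.594° = 0.26756, so δ = +15.519°.
cos h₀ = −tan(+29.7°) tan(+15.519°) = -0.1584, h₀ = 1.7299 rad.
Bracket: h₀ sin ϕ sin δ + cos ϕ cos δ sin h₀ = 1.7299×0.49546×0.26756 + 0.86863×0.96354×0.98738 = 0.229325 + 0.826397 = 1.055722.
Q̄ = (S_0/π) × [bracket] = (2123/π) × 1.055722 = 713.4 W/m².

Q̄ ≈ 713 W/m²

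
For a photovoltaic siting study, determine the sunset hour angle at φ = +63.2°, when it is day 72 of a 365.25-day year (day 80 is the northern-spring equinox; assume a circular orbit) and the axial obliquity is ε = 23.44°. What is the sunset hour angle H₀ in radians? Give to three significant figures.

Solar longitude: λ_s = 360° × (72 − 80)/365.25 = -7.885°, i.e. -7.885° + 360° = 352.115°.
sin δ = sin 23.44° × sin 352.115° = -0.05457, so δ = -3.128°.
cos H₀ = −tan φ · tan δ = −tan(+63.2°) × tan(-3.128°) = 0.1082, so H₀ = 1.4624 rad = 83.79°.

H₀ = 1.46 rad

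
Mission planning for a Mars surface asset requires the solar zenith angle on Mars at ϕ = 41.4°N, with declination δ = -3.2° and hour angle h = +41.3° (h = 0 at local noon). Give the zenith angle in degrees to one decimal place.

cos θ_z = sin ϕ sin δ + cos ϕ cos δ cos h = -0.036915 + 0.562653 = 0.525738.
θ_z = arccos(0.525738) = 58.3°.

θ_z = 58.3°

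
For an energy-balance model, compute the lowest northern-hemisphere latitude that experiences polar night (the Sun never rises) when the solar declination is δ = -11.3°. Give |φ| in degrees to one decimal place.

|φ| = 78.7°

Polar night requires cos H₀ = −tan φ tan δ ≥ 1, i.e. tan φ tan δ ≤ −1.
The boundary is |tan φ| · |tan δ| = 1, so |φ| = 90° − |δ| = 90° − 11.3° = 78.7° in the northern hemisphere.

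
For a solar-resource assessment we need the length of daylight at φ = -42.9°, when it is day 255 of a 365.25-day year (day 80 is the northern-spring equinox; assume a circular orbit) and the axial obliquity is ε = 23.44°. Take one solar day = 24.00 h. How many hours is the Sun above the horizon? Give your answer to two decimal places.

Solar longitude: λ_s = 360° × (255 − 80)/365.25 = 172.485°.
sin δ = sin 23.44° × sin 172.485° = 0.05203, so δ = +2.982°.
cos H₀ = −tan φ · tan δ = −tan(-42.9°) × tan(+2.982°) = 0.0484, so H₀ = 1.5224 rad = 87.23°.
Daylight = 2H₀/(2π) × 24.00 h = (1.5224/π) × 24.00 = 11.63 h.

11.63 h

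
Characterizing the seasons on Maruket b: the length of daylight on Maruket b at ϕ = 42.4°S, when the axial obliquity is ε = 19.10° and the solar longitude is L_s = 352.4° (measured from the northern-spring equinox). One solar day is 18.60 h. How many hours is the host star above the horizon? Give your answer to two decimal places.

Solar declination: sin δ = sin ε · sin L_s = sin 19.10° × sin 352.4° = -0.04328, so δ = -2.480°.
cos h₀ = −tan ϕ · tan δ = −tan(-42.4°) × tan(-2.480°) = -0.0396, so h₀ = 1.6104 rad = 92.27°.
Daylight = 2h₀/(2π) × 18.60 h = (1.6104/π) × 18.60 = 9.53 h.

9.53 h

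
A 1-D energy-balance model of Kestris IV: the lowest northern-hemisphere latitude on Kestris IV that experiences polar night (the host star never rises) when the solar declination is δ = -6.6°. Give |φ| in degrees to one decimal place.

|φ| = 83.4°

Polar night requires cos H₀ = −tan φ tan δ ≥ 1, i.e. tan φ tan δ ≤ −1.
The boundary is |tan φ| · |tan δ| = 1, so |φ| = 90° − |δ| = 90° − 6.6° = 83.4° in the northern hemisphere.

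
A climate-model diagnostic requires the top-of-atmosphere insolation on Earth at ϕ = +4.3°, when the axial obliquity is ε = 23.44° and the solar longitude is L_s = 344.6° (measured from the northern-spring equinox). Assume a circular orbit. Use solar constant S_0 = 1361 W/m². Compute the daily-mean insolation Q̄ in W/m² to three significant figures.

Solar declination: sin δ = sin ε · sin L_s = sin 23.44° × sin 344.6° = -0.10564, so δ = -6.064°.
cos h₀ = −tan(+4.3°) tan(-6.064°) = 0.0080, h₀ = 1.5628 rad.
Bracket: h₀ sin ϕ sin δ + cos ϕ cos δ sin h₀ = 1.5628×0.07498×-0.10564 + 0.99719×0.99440×0.99997 = -0.012379 + 0.991576 = 0.979197.
Q̄ = (S_0/π) × [bracket] = (1361/π) × 0.979197 = 424.2 W/m².

Q̄ ≈ 424 W/m²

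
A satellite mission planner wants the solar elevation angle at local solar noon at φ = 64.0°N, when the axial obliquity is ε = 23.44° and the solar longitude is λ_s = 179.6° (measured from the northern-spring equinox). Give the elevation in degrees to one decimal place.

26.2°

Solar declination: sin δ = sin ε · sin λ_s = sin 23.44° × sin 179.6° = 0.00278, so δ = +0.159°.
At local noon the hour angle is zero, so the zenith angle equals |φ − δ| = |+64.0° − (+0.159°)| = 63.841°.
Elevation = 90° − 63.841° = 26.2°.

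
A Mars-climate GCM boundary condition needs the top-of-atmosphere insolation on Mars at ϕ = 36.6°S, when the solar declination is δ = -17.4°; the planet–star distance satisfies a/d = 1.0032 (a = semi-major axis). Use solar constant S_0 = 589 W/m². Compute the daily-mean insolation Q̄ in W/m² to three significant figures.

cos h₀ = −tan(-36.6°) tan(-17.400°) = -0.2327, h₀ = 1.8057 rad.
Bracket: h₀ sin ϕ sin δ + cos ϕ cos δ sin h₀ = 1.8057×-0.59622×-0.29904 + 0.80282×0.95424×0.97254 = 0.321945 + 0.745046 = 1.066991.
Inverse-square distance factor (a/d)² = 1.0032² = 1.006410.
Q̄ = (S_0/π) × 1.006410 × [bracket] = (589/π) × 1.006410 × 1.066991 = 201.3 W/m².

Q̄ ≈ 201 W/m²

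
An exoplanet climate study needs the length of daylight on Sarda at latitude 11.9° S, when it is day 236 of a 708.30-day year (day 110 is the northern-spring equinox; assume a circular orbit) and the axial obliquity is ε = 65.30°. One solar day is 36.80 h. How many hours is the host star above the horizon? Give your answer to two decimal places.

14.85 h

Solar longitude: λ_s = 360° × (236 − 110)/708.30 = 64.041°.
sin δ = sin 65.30° × sin 64.041° = 0.81684, so δ = +54.770°.
cos H₀ = −tan φ · tan δ = −tan(-11.9°) × tan(+54.770°) = 0.2984, so H₀ = 1.2678 rad = 72.64°.
Daylight = 2H₀/(2π) × 36.80 h = (1.2678/π) × 36.80 = 14.85 h.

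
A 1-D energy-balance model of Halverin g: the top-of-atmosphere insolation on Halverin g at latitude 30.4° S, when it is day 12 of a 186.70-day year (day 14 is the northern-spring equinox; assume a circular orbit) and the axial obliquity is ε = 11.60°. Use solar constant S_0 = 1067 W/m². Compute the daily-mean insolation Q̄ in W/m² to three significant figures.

Q̄ ≈ 297 W/m²

Solar longitude: L_s = 360° × (12 − 14)/186.70 = -3.856°, i.e. -3.856° + 360° = 356.144°.
sin δ = sin 11.60° × sin 356.144° = -0.01352, so δ = -0.775°.
cos h₀ = −tan(-30.4°) tan(-0.775°) = -0.0079, h₀ = 1.5787 rad.
Bracket: h₀ sin ϕ sin δ + cos ϕ cos δ sin h₀ = 1.5787×-0.50603×-0.01352 + 0.86251×0.99991×0.99997 = 0.010801 + 0.862407 = 0.873208.
Q̄ = (S_0/π) × [bracket] = (1067/π) × 0.873208 = 296.6 W/m².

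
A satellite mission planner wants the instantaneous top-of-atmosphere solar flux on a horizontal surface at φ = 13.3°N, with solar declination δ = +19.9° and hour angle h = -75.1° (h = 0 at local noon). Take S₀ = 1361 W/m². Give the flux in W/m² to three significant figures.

cos θ_z = sin φ sin δ + cos φ cos δ cos h = 0.078304 + 0.235294 = 0.313598.
Flux = S₀ · cos θ_z = 1361 × 0.313598 = 426.8 W/m².

427 W/m²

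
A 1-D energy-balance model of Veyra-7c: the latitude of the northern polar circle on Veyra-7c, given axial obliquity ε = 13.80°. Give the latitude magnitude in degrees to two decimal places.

The polar circle is the lowest latitude that experiences at least one full rotation of continuous daylight at the northern-summer solstice; it lies at |φ| = 90° − ε = 90° − 13.80° = 76.20°.

76.20°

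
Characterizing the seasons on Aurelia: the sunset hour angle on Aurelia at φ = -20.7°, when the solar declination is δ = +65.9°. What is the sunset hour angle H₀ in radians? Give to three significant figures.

H₀ = 0.565 rad

cos H₀ = −tan φ · tan δ = −tan(-20.7°) × tan(+65.900°) = 0.8447, so H₀ = 0.5647 rad = 32.36°.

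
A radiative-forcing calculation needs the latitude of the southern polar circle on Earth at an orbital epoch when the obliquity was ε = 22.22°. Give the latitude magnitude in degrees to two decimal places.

67.78°

The polar circle is the lowest latitude that experiences at least one full rotation of continuous darkness at the northern-summer solstice; it lies at |φ| = 90° − ε = 90° − 22.22° = 67.78°.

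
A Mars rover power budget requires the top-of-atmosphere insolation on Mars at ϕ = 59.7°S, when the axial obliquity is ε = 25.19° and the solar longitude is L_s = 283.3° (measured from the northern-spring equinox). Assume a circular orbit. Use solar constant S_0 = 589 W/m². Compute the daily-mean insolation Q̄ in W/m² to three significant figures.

Q̄ ≈ 219 W/m²

Solar declination: sin δ = sin ε · sin L_s = sin 25.19° × sin 283.3° = -0.41421, so δ = -24.469°.
cos h₀ = −tan(-59.7°) tan(-24.469°) = -0.7788, h₀ = 2.4635 rad.
Bracket: h₀ sin ϕ sin δ + cos ϕ cos δ sin h₀ = 2.4635×-0.86340×-0.41421 + 0.50453×0.91018×0.62730 = 0.881019 + 0.288064 = 1.169083.
Q̄ = (S_0/π) × [bracket] = (589/π) × 1.169083 = 219.2 W/m².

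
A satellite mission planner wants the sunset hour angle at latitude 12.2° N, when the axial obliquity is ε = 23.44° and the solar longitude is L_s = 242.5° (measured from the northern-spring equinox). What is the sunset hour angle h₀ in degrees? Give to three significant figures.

Solar declination: sin δ = sin ε · sin L_s = sin 23.44° × sin 242.5° = -0.35284, so δ = -20.661°.
cos h₀ = −tan ϕ · tan δ = −tan(+12.2°) × tan(-20.661°) = 0.0815, so h₀ = 1.4892 rad = 85.32°.

h₀ = 85.3°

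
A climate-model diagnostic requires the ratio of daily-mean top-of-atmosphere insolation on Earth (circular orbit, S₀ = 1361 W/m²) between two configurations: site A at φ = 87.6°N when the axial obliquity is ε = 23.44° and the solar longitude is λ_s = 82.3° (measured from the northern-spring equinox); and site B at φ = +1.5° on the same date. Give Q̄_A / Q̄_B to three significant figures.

Q̄_A / Q̄_B ≈ 1.32

— Configuration A (φ=+87.6°):
Solar declination: sin δ = sin ε · sin λ_s = sin 23.44° × sin 82.3° = 0.39420, so δ = +23.216°.
cos H₀ = −tan(+87.6°) tan(+23.216°) = -10.2341 ≤ −1 ⇒ polar day, H₀ = π.
Bracket: H₀ sin φ sin δ + cos φ cos δ sin H₀ = 3.1416×0.99912×0.39420 + 0.04188×0.91902×0.00000 = 1.237329 + 0.000000 = 1.237329.
Q̄ = (S₀/π) × [bracket] = (1361/π) × 1.237329 = 536.04 W/m².
— Configuration B (φ=+1.5°):
cos H₀ = −tan(+1.5°) tan(+23.216°) = -0.0112, H₀ = 1.5820 rad.
Bracket: H₀ sin φ sin δ + cos φ cos δ sin H₀ = 1.5820×0.02618×0.39420 + 0.99966×0.91902×0.99994 = 0.016326 + 0.918652 = 0.934978.
Q̄ = (S₀/π) × [bracket] = (1361/π) × 0.934978 = 405.05 W/m².
Ratio Q̄_A / Q̄_B = 536.04 / 405.05 = 1.323.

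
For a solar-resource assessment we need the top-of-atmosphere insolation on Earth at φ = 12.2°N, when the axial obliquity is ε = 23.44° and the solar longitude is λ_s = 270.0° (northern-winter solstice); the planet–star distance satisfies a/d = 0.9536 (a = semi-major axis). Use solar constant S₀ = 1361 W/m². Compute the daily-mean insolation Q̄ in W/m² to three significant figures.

Q̄ ≈ 303 W/m²

Solar declination: sin δ = sin ε · sin λ_s = sin 23.44° × sin 270.0° = -0.39779, so δ = -23.440°.
cos H₀ = −tan(+12.2°) tan(-23.440°) = 0.0937, H₀ = 1.4769 rad.
Bracket: H₀ sin φ sin δ + cos φ cos δ sin H₀ = 1.4769×0.21132×-0.39779 + 0.97742×0.91748×0.99560 = -0.124150 + 0.892818 = 0.768668.
Inverse-square distance factor (a/d)² = 0.9536² = 0.909353.
Q̄ = (S₀/π) × 0.909353 × [bracket] = (1361/π) × 0.909353 × 0.768668 = 302.8 W/m².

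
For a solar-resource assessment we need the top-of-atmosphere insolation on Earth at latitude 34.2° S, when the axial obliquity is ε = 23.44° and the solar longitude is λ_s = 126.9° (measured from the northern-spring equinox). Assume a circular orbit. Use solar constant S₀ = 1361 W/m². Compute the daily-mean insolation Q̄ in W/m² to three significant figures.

Q̄ ≈ 227 W/m²

Solar declination: sin δ = sin ε · sin λ_s = sin 23.44° × sin 126.9° = 0.31811, so δ = +18.548°.
cos H₀ = −tan(-34.2°) tan(+18.548°) = 0.2280, H₀ = 1.3407 rad.
Bracket: H₀ sin φ sin δ + cos φ cos δ sin H₀ = 1.3407×-0.56208×0.31811 + 0.82708×0.94806×0.97365 = -0.239722 + 0.763460 = 0.523738.
Q̄ = (S₀/π) × [bracket] = (1361/π) × 0.523738 = 226.9 W/m².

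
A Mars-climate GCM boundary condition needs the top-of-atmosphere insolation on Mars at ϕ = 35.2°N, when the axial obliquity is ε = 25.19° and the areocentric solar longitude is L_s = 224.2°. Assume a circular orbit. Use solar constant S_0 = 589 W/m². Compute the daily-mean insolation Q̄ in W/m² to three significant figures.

sin δ = sin 25.19° × sin 224.2° = -0.29673, so δ = -17.261°.
cos h₀ = −tan(+35.2°) tan(-17.261°) = 0.2192, h₀ = 1.3498 rad.
Bracket: h₀ sin ϕ sin δ + cos ϕ cos δ sin h₀ = 1.3498×0.57643×-0.29673 + 0.81714×0.95496×0.97568 = -0.230875 + 0.761358 = 0.530483.
Q̄ = (S_0/π) × [bracket] = (589/π) × 0.530483 = 99.46 W/m².

Q̄ ≈ 99.5 W/m²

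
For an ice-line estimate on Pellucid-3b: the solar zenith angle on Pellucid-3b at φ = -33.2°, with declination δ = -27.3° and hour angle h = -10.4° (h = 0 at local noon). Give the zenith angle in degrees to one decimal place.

cos θ_z = sin φ sin δ + cos φ cos δ cos h = 0.251140 + 0.731348 = 0.982488.
θ_z = arccos(0.982488) = 10.7°.

θ_z = 10.7°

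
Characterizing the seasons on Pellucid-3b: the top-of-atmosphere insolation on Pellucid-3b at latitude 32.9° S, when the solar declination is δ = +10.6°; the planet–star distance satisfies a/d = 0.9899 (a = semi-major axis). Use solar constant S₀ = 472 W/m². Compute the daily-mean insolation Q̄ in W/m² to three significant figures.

cos H₀ = −tan(-32.9°) tan(+10.600°) = 0.1211, H₀ = 1.4494 rad.
Bracket: H₀ sin φ sin δ + cos φ cos δ sin H₀ = 1.4494×-0.54317×0.18395 + 0.83962×0.98294×0.99264 = -0.144818 + 0.819222 = 0.674404.
Inverse-square distance factor (a/d)² = 0.9899² = 0.979902.
Q̄ = (S₀/π) × 0.979902 × [bracket] = (472/π) × 0.979902 × 0.674404 = 99.29 W/m².

Q̄ ≈ 99.3 W/m²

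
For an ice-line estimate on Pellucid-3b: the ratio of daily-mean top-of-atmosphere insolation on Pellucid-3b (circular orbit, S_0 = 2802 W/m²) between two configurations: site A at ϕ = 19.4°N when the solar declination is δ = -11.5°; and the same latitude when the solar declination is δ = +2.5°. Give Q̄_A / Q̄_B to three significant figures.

— Configuration A (ϕ=+19.4°):
cos h₀ = −tan(+19.4°) tan(-11.500°) = 0.0716, h₀ = 1.4991 rad.
Bracket: h₀ sin ϕ sin δ + cos ϕ cos δ sin h₀ = 1.4991×0.33216×-0.19937 + 0.94322×0.97992×0.99743 = -0.099275 + 0.921905 = 0.822630.
Q̄ = (S_0/π) × [bracket] = (2802/π) × 0.822630 = 733.71 W/m².
— Configuration B (ϕ=+19.4°):
cos h₀ = −tan(+19.4°) tan(+2.500°) = -0.0154, h₀ = 1.5862 rad.
Bracket: h₀ sin ϕ sin δ + cos ϕ cos δ sin h₀ = 1.5862×0.33216×0.04362 + 0.94322×0.99905×0.99988 = 0.022982 + 0.942211 = 0.965193.
Q̄ = (S_0/π) × [bracket] = (2802/π) × 0.965193 = 860.86 W/m².
Ratio Q̄_A / Q̄_B = 733.71 / 860.86 = 0.8523.

Q̄_A / Q̄_B ≈ 0.852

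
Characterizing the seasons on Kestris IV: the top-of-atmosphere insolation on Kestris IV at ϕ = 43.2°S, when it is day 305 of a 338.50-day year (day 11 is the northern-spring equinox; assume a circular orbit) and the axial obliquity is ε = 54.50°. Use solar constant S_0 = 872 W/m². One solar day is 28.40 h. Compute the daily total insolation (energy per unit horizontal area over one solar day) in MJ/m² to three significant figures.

Solar longitude: L_s = 360° × (305 − 11)/338.50 = 312.674°.
sin δ = sin 54.50° × sin 312.674° = -0.59856, so δ = -36.767°.
cos h₀ = −tan(-43.2°) tan(-36.767°) = -0.7017, h₀ = 2.3485 rad.
Bracket: h₀ sin ϕ sin δ + cos ϕ cos δ sin h₀ = 2.3485×-0.68455×-0.59856 + 0.72897×0.80108×0.71251 = 0.962284 + 0.416080 = 1.378364.
Q̄ = (S_0/π) × [bracket] = (872/π) × 1.378364 = 382.59 W/m².
Daily total = Q̄ × 28.40 h × 3600 s/h = 382.59 × 28.40 × 3600 / 10⁶ = 39.12 MJ/m².

39.1 MJ/m²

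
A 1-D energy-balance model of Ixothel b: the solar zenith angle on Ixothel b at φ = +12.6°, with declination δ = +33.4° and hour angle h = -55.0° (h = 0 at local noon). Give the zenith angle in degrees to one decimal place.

θ_z = 54.0°

cos θ_z = sin φ sin δ + cos φ cos δ cos h = 0.120084 + 0.467317 = 0.587401.
θ_z = arccos(0.587401) = 54.0°.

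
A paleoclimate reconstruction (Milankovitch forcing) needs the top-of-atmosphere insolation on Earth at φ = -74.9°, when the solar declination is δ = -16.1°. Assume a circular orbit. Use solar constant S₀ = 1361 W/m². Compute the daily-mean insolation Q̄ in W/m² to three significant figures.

cos H₀ = −tan(-74.9°) tan(-16.100°) = -1.0697 ≤ −1 ⇒ polar day, H₀ = π.
Bracket: H₀ sin φ sin δ + cos φ cos δ sin H₀ = 3.1416×-0.96547×-0.27731 + 0.26050×0.96078×0.00000 = 0.841115 + 0.000000 = 0.841115.
Q̄ = (S₀/π) × [bracket] = (1361/π) × 0.841115 = 364.4 W/m².

Q̄ ≈ 364 W/m²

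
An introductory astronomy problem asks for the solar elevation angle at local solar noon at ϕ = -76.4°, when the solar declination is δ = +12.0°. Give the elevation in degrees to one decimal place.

1.6°

At local noon the hour angle is zero, so the zenith angle equals |ϕ − δ| = |-76.4° − (+12.000°)| = 88.400°.
Elevation = 90° − 88.400° = 1.6°.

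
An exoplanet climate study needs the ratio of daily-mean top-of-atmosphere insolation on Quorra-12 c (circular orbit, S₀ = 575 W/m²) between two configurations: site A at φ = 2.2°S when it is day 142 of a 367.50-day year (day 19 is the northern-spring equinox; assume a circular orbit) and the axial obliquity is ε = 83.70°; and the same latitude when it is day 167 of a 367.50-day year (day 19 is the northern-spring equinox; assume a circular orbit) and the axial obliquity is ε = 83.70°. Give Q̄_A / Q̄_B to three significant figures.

Q̄_A / Q̄_B ≈ 0.591

— Configuration A (φ=-2.2°):
Solar longitude: λ_s = 360° × (142 − 19)/367.50 = 120.490°.
sin δ = sin 83.70° × sin 120.490° = 0.85652, so δ = +58.928°.
cos H₀ = −tan(-2.2°) tan(+58.928°) = 0.0638, H₀ = 1.5070 rad.
Bracket: H₀ sin φ sin δ + cos φ cos δ sin H₀ = 1.5070×-0.03839×0.85652 + 0.99926×0.51612×0.99797 = -0.049553 + 0.514691 = 0.465138.
Q̄ = (S₀/π) × [bracket] = (575/π) × 0.465138 = 85.133 W/m².
— Configuration B (φ=-2.2°):
Solar longitude: λ_s = 360° × (167 − 19)/367.50 = 144.980°.
sin δ = sin 83.70° × sin 144.980° = 0.57040, so δ = +34.778°.
cos H₀ = −tan(-2.2°) tan(+34.778°) = 0.0267, H₀ = 1.5441 rad.
Bracket: H₀ sin φ sin δ + cos φ cos δ sin H₀ = 1.5441×-0.03839×0.57040 + 0.99926×0.82137×0.99964 = -0.033812 + 0.820467 = 0.786655.
Q̄ = (S₀/π) × [bracket] = (575/π) × 0.786655 = 143.98 W/m².
Ratio Q̄_A / Q̄_B = 85.133 / 143.98 = 0.5913.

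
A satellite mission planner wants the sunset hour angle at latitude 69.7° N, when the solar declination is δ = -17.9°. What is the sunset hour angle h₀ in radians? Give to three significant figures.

cos h₀ = −tan ϕ · tan δ = −tan(+69.7°) × tan(-17.900°) = 0.8732, so h₀ = 0.5092 rad = 29.17°.

h₀ = 0.509 rad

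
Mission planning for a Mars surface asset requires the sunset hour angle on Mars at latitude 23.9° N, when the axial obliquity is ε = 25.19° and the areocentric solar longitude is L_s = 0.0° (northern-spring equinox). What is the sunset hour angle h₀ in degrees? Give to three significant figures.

h₀ = 90.0°

sin δ = sin 25.19° × sin 0.0° = 0.00000, so δ = +0.000°.
cos h₀ = −tan ϕ · tan δ = −tan(+23.9°) × tan(+0.000°) = -0.0000, so h₀ = 1.5708 rad = 90.00°.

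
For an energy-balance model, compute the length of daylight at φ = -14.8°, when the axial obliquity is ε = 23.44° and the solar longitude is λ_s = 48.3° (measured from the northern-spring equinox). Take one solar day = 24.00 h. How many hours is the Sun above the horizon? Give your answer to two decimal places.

Solar declination: sin δ = sin ε · sin λ_s = sin 23.44° × sin 48.3° = 0.29700, so δ = +17.278°.
cos H₀ = −tan φ · tan δ = −tan(-14.8°) × tan(+17.278°) = 0.0822, so H₀ = 1.4885 rad = 85.29°.
Daylight = 2H₀/(2π) × 24.00 h = (1.4885/π) × 24.00 = 11.37 h.

11.37 h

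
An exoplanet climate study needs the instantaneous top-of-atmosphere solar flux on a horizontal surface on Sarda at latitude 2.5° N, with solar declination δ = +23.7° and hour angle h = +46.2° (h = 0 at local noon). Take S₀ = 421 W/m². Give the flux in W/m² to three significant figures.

274 W/m²

cos θ_z = sin φ sin δ + cos φ cos δ cos h = 0.017533 + 0.633166 = 0.650699.
Flux = S₀ · cos θ_z = 421 × 0.650699 = 273.9 W/m².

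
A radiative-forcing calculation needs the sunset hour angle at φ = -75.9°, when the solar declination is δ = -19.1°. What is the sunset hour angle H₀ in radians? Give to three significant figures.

Sunrise equation: cos H₀ = −tan φ · tan δ = -1.3786 ≤ −1, so the Sun never sets (polar day) and H₀ = π.

H₀ = 3.14 rad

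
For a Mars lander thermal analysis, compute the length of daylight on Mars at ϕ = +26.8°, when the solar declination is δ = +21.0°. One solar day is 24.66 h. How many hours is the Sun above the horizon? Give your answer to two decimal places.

13.86 h

cos h₀ = −tan ϕ · tan δ = −tan(+26.8°) × tan(+21.000°) = -0.1939, so h₀ = 1.7659 rad = 101.18°.
Daylight = 2h₀/(2π) × 24.66 h = (1.7659/π) × 24.66 = 13.86 h.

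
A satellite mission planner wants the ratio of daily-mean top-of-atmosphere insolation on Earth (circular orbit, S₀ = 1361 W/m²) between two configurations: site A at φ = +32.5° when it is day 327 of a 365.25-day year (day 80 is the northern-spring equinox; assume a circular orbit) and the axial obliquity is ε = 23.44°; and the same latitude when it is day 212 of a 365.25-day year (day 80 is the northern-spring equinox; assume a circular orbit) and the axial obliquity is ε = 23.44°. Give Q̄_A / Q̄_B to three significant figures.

— Configuration A (φ=+32.5°):
Solar longitude: λ_s = 360° × (327 − 80)/365.25 = 243.450°.
sin δ = sin 23.44° × sin 243.450° = -0.35584, so δ = -20.845°.
cos H₀ = −tan(+32.5°) tan(-20.845°) = 0.2426, H₀ = 1.3258 rad.
Bracket: H₀ sin φ sin δ + cos φ cos δ sin H₀ = 1.3258×0.53730×-0.35584 + 0.84339×0.93455×0.97013 = -0.253483 + 0.764647 = 0.511164.
Q̄ = (S₀/π) × [bracket] = (1361/π) × 0.511164 = 221.45 W/m².
— Configuration B (φ=+32.5°):
Solar longitude: λ_s = 360° × (212 − 80)/365.25 = 130.103°.
sin δ = sin 23.44° × sin 130.103° = 0.30427, so δ = +17.714°.
cos H₀ = −tan(+32.5°) tan(+17.714°) = -0.2035, H₀ = 1.7757 rad.
Bracket: H₀ sin φ sin δ + cos φ cos δ sin H₀ = 1.7757×0.53730×0.30427 + 0.84339×0.95259×0.97908 = 0.290299 + 0.786598 = 1.076897.
Q̄ = (S₀/π) × [bracket] = (1361/π) × 1.076897 = 466.53 W/m².
Ratio Q̄_A / Q̄_B = 221.45 / 466.53 = 0.4747.

Q̄_A / Q̄_B ≈ 0.475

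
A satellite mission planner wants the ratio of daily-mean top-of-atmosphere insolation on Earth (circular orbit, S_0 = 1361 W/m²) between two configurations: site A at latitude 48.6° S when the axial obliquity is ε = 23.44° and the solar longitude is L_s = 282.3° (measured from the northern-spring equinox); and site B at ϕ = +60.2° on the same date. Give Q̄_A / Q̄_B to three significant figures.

— Configuration A (ϕ=-48.6°):
Solar declination: sin δ = sin ε · sin L_s = sin 23.44° × sin 282.3° = -0.38866, so δ = -22.871°.
cos h₀ = −tan(-48.6°) tan(-22.871°) = -0.4785, h₀ = 2.0697 rad.
Bracket: h₀ sin ϕ sin δ + cos ϕ cos δ sin h₀ = 2.0697×-0.75011×-0.38866 + 0.66131×0.92138×0.87811 = 0.603396 + 0.535048 = 1.138444.
Q̄ = (S_0/π) × [bracket] = (1361/π) × 1.138444 = 493.20 W/m².
— Configuration B (ϕ=+60.2°):
cos h₀ = −tan(+60.2°) tan(-22.871°) = 0.7365, h₀ = 0.7429 rad.
Bracket: h₀ sin ϕ sin δ + cos ϕ cos δ sin h₀ = 0.7429×0.86777×-0.38866 + 0.49697×0.92138×0.67639 = -0.250556 + 0.309718 = 0.059162.
Q̄ = (S_0/π) × [bracket] = (1361/π) × 0.059162 = 25.630 W/m².
Ratio Q̄_A / Q̄_B = 493.20 / 25.630 = 19.24.

Q̄_A / Q̄_B ≈ 19.2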